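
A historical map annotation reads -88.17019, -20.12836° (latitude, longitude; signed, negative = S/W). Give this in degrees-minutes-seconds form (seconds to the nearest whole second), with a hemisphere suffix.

88°10′13″ S, 20°07′42″ W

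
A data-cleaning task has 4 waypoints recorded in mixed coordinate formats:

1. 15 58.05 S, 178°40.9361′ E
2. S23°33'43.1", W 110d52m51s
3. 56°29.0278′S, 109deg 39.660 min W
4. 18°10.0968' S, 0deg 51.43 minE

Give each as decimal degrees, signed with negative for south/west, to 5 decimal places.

Point 1:
  φ: 15 + 58.05/60 = 15.967500
  S ⇒ negate
  Lon: 178 + 40.9361/60 = 178.682268
  E ⇒ keep positive
Point 2:
  Latitude: 23° + 33/60 + 43.1/3600 = 23 + 0.550000 + 0.011972 = 23.561972
  S → negative
  Lon: 110 + 52/60 + 51/3600 = 110.880833
  hemisphere W, so the sign is −
Point 3:
  Latitude: 29.0278′ = 0.483797°; total 56.483797
  S ⇒ negate
  Lon: 39.66′ = 0.661000°; total 109.661000
  W ⇒ negate
Point 4:
  Lat: 10.0968′ = 0.168280°; total 18.168280
  hemisphere S, so the sign is −
  λ: 0 + 51.43/60 = 0.857167
  E ⇒ keep positive

1. -15.96750, 178.68227
2. -23.56197, -110.88083
3. -56.48380, -109.66100
4. -18.16828, 0.85717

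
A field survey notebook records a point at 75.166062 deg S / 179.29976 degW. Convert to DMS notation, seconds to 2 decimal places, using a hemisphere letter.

75°09′57.82″ S, 179°17′59.14″ W

φ: 0.166062 × 60 = 9.96372′ → 9′, remainder × 60 = 57.8232″
Lon: whole degrees 179; 17.98560′ → 17′ and 59.1360″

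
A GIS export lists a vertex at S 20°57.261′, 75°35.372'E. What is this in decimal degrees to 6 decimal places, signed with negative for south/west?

-20.954350, 75.589533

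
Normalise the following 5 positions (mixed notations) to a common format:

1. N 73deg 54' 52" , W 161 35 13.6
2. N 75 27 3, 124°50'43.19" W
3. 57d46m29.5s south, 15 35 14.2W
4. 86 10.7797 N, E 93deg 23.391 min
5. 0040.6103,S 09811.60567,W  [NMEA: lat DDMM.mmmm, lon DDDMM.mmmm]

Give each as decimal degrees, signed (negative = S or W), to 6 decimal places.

Point 1:
  φ: 73 + 54/60 + 52/3600 = 73.9144444
  N ⇒ keep positive
  Longitude: 161° + 35/60 + 13.6/3600 = 161 + 0.583333 + 0.003778 = 161.5871111
  W ⇒ negate
Point 2:
  Latitude: 27′ + 3″ = 27.05000′; 75 + 27.05000/60 = 75.4508333
  N → positive
  Lon: 124° + 50/60 + 43.19/3600 = 124 + 0.833333 + 0.011997 = 124.8453306
  W ⇒ negate
Point 3:
  φ: 57 + 46/60 + 29.5/3600 = 57.7748611
  S → negative
  Longitude: 35′ + 14.2″ = 35.23667′; 15 + 35.23667/60 = 15.5872778
  W ⇒ negate
Point 4:
  Latitude: 10.7797′ = 0.179662°; total 86.1796617
  N ⇒ keep positive
  λ: 93 + 23.391/60 = 93.3898500
  E ⇒ keep positive
Point 5:
  Latitude: split at 2 digits → 00° and 40.6103′; 0 + 40.6103/60 = 0.6768383
  hemisphere S, so the sign is −
  Lon: degrees = first 3 digits = 98, minutes = 11.60567; 98 + 11.60567/60 = 98.1934278
  hemisphere W, so the sign is −

1. 73.914444, -161.587111
2. 75.450833, -124.845331
3. -57.774861, -15.587278
4. 86.179662, 93.389850
5. -0.676838, -98.193428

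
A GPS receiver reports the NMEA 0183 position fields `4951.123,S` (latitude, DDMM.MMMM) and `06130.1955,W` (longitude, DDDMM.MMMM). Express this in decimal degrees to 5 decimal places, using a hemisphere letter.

Lat: degrees = first 2 digits = 49, minutes = 51.123; 49 + 51.123/60 = 49.852050
Lon: split at 3 digits → 061° and 30.1955′; 61 + 30.1955/60 = 61.503258

49.85205° S, 61.50326° W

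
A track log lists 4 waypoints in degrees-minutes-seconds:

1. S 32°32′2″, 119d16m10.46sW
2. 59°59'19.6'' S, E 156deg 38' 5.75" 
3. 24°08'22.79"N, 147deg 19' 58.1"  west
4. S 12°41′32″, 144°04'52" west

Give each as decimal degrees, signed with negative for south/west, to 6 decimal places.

Point 1:
  Lat: 32 + 32/60 + 2/3600 = 32.5338889
  S → negative
  Longitude: 119 + 16/60 + 10.46/3600 = 119.2695722
  hemisphere W, so the sign is −
Point 2:
  φ: 59′ + 19.6″ = 59.32667′; 59 + 59.32667/60 = 59.9887778
  hemisphere S, so the sign is −
  Longitude: 38′ + 5.75″ = 38.09583′; 156 + 38.09583/60 = 156.6349306
  E ⇒ keep positive
Point 3:
  Lat: 24 + 8/60 + 22.79/3600 = 24.1396639
  N ⇒ keep positive
  Lon: 147° + 19/60 + 58.1/3600 = 147 + 0.316667 + 0.016139 = 147.3328056
  W ⇒ negate
Point 4:
  Lat: 12 + 41/60 + 32/3600 = 12.6922222
  S → negative
  Longitude: 4′ + 52″ = 4.86667′; 144 + 4.86667/60 = 144.0811111
  hemisphere W, so the sign is −

1. -32.533889, -119.269572
2. -59.988778, 156.634931
3. 24.139664, -147.332806
4. -12.692222, -144.081111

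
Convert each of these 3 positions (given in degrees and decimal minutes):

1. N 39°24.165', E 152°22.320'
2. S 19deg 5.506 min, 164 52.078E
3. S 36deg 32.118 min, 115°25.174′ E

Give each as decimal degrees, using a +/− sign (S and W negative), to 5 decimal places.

1. 39.40275, 152.37200
2. -19.09177, 164.86797
3. -36.53530, 115.41957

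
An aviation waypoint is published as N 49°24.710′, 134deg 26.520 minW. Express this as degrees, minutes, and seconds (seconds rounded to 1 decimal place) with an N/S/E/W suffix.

49°24′42.6″ N, 134°26′31.2″ W

φ: 24.71000′ → 24′ and 0.71000 × 60 = 42.600″
Lon: 26.52000′ → 26′ and 0.52000 × 60 = 31.200″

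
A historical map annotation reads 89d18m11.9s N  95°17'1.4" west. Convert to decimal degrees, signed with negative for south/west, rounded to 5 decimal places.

89.30331, -95.28372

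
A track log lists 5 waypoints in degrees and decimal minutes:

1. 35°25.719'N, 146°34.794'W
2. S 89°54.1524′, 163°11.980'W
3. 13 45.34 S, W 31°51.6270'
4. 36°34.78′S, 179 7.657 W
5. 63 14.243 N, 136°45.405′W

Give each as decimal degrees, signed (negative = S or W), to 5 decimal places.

1. 35.42865, -146.57990
2. -89.90254, -163.19967
3. -13.75567, -31.86045
4. -36.57967, -179.12762
5. 63.23738, -136.75675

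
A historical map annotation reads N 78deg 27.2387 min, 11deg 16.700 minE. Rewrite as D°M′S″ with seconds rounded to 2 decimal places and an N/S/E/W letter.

78°27′14.32″ N, 11°16′42.00″ E

Latitude: fractional minutes 0.23870 × 60 = 14.3220″
λ: 16.70000′ → 16′ and 0.70000 × 60 = 42.0000″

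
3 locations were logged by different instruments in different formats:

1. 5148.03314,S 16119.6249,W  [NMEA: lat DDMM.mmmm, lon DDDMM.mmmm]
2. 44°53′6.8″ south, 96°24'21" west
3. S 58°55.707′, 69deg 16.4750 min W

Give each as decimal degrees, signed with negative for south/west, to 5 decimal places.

Point 1:
  Latitude: degrees = first 2 digits = 51, minutes = 48.03314; 51 + 48.03314/60 = 51.800552
  hemisphere S, so the sign is −
  Lon: split at 3 digits → 161° and 19.6249′; 161 + 19.6249/60 = 161.327082
  W ⇒ negate
Point 2:
  Latitude: 44 + 53/60 + 6.8/3600 = 44.885222
  S → negative
  Longitude: 96 + 24/60 + 21/3600 = 96.405833
  hemisphere W, so the sign is −
Point 3:
  φ: 58 + 55.707/60 = 58.928450
  hemisphere S, so the sign is −
  λ: 69 + 16.475/60 = 69.274583
  W → negative

1. -51.80055, -161.32708
2. -44.88522, -96.40583
3. -58.92845, -69.27458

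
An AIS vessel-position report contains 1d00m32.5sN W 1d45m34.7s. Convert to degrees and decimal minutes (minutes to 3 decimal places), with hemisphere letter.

1° 0.542′ N, 1° 45.578′ W

Latitude: 0 + 32.5/60 = 0.54167′
Longitude: 45 + 34.7/60 = 45.57833′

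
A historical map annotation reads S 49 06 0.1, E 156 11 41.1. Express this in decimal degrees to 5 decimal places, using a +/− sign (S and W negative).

-49.10003, 156.19475

Latitude: 49 + 6/60 + 0.1/3600 = 49.100028
S ⇒ negate
Lon: 156° + 11/60 + 41.1/3600 = 156 + 0.183333 + 0.011417 = 156.194750
E → positive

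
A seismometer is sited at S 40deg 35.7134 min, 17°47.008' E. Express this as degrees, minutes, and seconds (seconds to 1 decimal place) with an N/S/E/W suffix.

40°35′42.8″ S, 17°47′0.5″ E

Lat: 35.71340′ → 35′ and 0.71340 × 60 = 42.804″
Longitude: fractional minutes 0.00800 × 60 = 0.480″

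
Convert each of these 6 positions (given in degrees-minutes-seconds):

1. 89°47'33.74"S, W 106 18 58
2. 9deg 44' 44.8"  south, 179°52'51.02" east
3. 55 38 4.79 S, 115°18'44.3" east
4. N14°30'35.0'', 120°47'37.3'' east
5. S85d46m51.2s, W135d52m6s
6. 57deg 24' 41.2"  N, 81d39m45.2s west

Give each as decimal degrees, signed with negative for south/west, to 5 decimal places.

Point 1:
  Lat: 89 + 47/60 + 33.74/3600 = 89.792706
  S → negative
  Lon: 18′ + 58″ = 18.96667′; 106 + 18.96667/60 = 106.316111
  W → negative
Point 2:
  Latitude: 9° + 44/60 + 44.8/3600 = 9 + 0.733333 + 0.012444 = 9.745778
  S → negative
  λ: 179 + 52/60 + 51.02/3600 = 179.880839
  E ⇒ keep positive
Point 3:
  φ: 55° + 38/60 + 4.79/3600 = 55 + 0.633333 + 0.001331 = 55.634664
  S → negative
  λ: 115° + 18/60 + 44.3/3600 = 115 + 0.300000 + 0.012306 = 115.312306
  E ⇒ keep positive
Point 4:
  φ: 14° + 30/60 + 35/3600 = 14 + 0.500000 + 0.009722 = 14.509722
  N ⇒ keep positive
  Longitude: 120° + 47/60 + 37.3/3600 = 120 + 0.783333 + 0.010361 = 120.793694
  E ⇒ keep positive
Point 5:
  Latitude: 85 + 46/60 + 51.2/3600 = 85.780889
  S → negative
  λ: 135° + 52/60 + 6/3600 = 135 + 0.866667 + 0.001667 = 135.868333
  hemisphere W, so the sign is −
Point 6:
  φ: 57 + 24/60 + 41.2/3600 = 57.411444
  N ⇒ keep positive
  λ: 81° + 39/60 + 45.2/3600 = 81 + 0.650000 + 0.012556 = 81.662556
  W ⇒ negate

1. -89.79271, -106.31611
2. -9.74578, 179.88084
3. -55.63466, 115.31231
4. 14.50972, 120.79369
5. -85.78089, -135.86833
6. 57.41144, -81.66256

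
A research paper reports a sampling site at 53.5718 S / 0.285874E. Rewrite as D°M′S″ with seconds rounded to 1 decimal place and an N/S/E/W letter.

Latitude: whole degrees 53; 34.30800′ → 34′ and 18.480″
Longitude: whole degrees 0; 17.15244′ → 17′ and 9.146″

53°34′18.5″ S, 0°17′9.1″ E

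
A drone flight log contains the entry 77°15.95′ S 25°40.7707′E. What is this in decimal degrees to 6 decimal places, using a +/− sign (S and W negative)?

-77.265833, 25.679512

φ: 77 + 15.95/60 = 77.2658333
S → negative
Lon: 40.7707′ = 0.679512°; total 25.6795117
E ⇒ keep positive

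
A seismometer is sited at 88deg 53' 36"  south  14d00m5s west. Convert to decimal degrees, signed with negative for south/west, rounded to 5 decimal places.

Lat: 88° + 53/60 + 36/3600 = 88 + 0.883333 + 0.010000 = 88.893333
S → negative
Longitude: 0′ + 5″ = 0.08333′; 14 + 0.08333/60 = 14.001389
W → negative

-88.89333, -14.00139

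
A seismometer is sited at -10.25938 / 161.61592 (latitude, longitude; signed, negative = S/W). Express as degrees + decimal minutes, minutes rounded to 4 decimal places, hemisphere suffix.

Latitude is negative → S; |value| = 10.259380
Lat: fractional part 0.259380 → 15.562800 minutes
Longitude: fractional part 0.615920 → 36.955200 minutes

10° 15.5628′ S, 161° 36.9552′ E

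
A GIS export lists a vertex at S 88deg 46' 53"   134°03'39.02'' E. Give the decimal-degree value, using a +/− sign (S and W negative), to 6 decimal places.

-88.781389, 134.060839

φ: 88° + 46/60 + 53/3600 = 88 + 0.766667 + 0.014722 = 88.7813889
S → negative
λ: 3′ + 39.02″ = 3.65033′; 134 + 3.65033/60 = 134.0608389
E ⇒ keep positive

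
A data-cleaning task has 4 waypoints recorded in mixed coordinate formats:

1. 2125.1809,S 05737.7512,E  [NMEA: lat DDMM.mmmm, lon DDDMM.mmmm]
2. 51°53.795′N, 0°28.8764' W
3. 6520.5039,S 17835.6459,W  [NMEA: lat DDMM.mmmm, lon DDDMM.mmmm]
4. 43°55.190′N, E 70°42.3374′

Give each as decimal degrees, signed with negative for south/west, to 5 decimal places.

Point 1:
  φ: split at 2 digits → 21° and 25.1809′; 21 + 25.1809/60 = 21.419682
  hemisphere S, so the sign is −
  Longitude: split at 3 digits → 057° and 37.7512′; 57 + 37.7512/60 = 57.629187
  E ⇒ keep positive
Point 2:
  Latitude: 53.795′ = 0.896583°; total 51.896583
  N ⇒ keep positive
  λ: 0 + 28.8764/60 = 0.481273
  W → negative
Point 3:
  φ: degrees = first 2 digits = 65, minutes = 20.5039; 65 + 20.5039/60 = 65.341732
  S → negative
  Lon: degrees = first 3 digits = 178, minutes = 35.6459; 178 + 35.6459/60 = 178.594098
  W ⇒ negate
Point 4:
  Latitude: 43 + 55.19/60 = 43.919833
  N ⇒ keep positive
  Longitude: 42.3374′ = 0.705623°; total 70.705623
  E ⇒ keep positive

1. -21.41968, 57.62919
2. 51.89658, -0.48127
3. -65.34173, -178.59410
4. 43.91983, 70.70562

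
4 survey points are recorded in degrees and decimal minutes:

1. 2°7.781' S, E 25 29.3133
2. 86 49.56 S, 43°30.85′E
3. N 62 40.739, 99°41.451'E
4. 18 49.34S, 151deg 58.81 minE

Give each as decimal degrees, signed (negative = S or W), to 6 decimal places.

Point 1:
  φ: 7.781′ = 0.129683°; total 2.1296833
  S ⇒ negate
  Lon: 25 + 29.3133/60 = 25.4885550
  E → positive
Point 2:
  Lat: 49.56′ = 0.826000°; total 86.8260000
  hemisphere S, so the sign is −
  Longitude: 43 + 30.85/60 = 43.5141667
  E ⇒ keep positive
Point 3:
  φ: 40.739′ = 0.678983°; total 62.6789833
  N ⇒ keep positive
  Longitude: 41.451′ = 0.690850°; total 99.6908500
  E → positive
Point 4:
  Lat: 18 + 49.34/60 = 18.8223333
  hemisphere S, so the sign is −
  Lon: 58.81′ = 0.980167°; total 151.9801667
  E ⇒ keep positive

1. -2.129683, 25.488555
2. -86.826000, 43.514167
3. 62.678983, 99.690850
4. -18.822333, 151.980167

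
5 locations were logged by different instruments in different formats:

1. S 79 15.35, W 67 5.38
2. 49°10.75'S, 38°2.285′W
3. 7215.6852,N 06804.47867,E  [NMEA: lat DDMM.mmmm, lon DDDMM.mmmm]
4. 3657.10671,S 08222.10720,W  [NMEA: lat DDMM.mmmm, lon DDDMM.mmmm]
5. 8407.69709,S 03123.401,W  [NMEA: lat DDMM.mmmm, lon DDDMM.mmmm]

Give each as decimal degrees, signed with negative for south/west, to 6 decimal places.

1. -79.255833, -67.089667
2. -49.179167, -38.038083
3. 72.261420, 68.074645
4. -36.951779, -82.368453
5. -84.128285, -31.390017

Point 1:
  Lat: 15.35′ = 0.255833°; total 79.2558333
  hemisphere S, so the sign is −
  Longitude: 5.38′ = 0.089667°; total 67.0896667
  W → negative
Point 2:
  Lat: 10.75′ = 0.179167°; total 49.1791667
  S ⇒ negate
  Longitude: 2.285′ = 0.038083°; total 38.0380833
  W → negative
Point 3:
  Lat: split at 2 digits → 72° and 15.6852′; 72 + 15.6852/60 = 72.2614200
  N ⇒ keep positive
  λ: degrees = first 3 digits = 68, minutes = 4.47867; 68 + 4.47867/60 = 68.0746445
  E → positive
Point 4:
  Lat: split at 2 digits → 36° and 57.10671′; 36 + 57.10671/60 = 36.9517785
  S → negative
  Longitude: split at 3 digits → 082° and 22.1072′; 82 + 22.1072/60 = 82.3684533
  W ⇒ negate
Point 5:
  Latitude: split at 2 digits → 84° and 7.69709′; 84 + 7.69709/60 = 84.1282848
  S → negative
  λ: split at 3 digits → 031° and 23.401′; 31 + 23.401/60 = 31.3900167
  W ⇒ negate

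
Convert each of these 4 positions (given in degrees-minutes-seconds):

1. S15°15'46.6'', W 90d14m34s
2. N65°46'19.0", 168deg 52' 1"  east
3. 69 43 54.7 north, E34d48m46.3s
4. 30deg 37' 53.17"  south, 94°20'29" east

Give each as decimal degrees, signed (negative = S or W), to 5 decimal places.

Point 1:
  Lat: 15° + 15/60 + 46.6/3600 = 15 + 0.250000 + 0.012944 = 15.262944
  S ⇒ negate
  Longitude: 90° + 14/60 + 34/3600 = 90 + 0.233333 + 0.009444 = 90.242778
  W ⇒ negate
Point 2:
  Lat: 65° + 46/60 + 19/3600 = 65 + 0.766667 + 0.005278 = 65.771944
  N ⇒ keep positive
  λ: 52′ + 1″ = 52.01667′; 168 + 52.01667/60 = 168.866944
  E → positive
Point 3:
  Latitude: 43′ + 54.7″ = 43.91167′; 69 + 43.91167/60 = 69.731861
  N ⇒ keep positive
  λ: 34 + 48/60 + 46.3/3600 = 34.812861
  E ⇒ keep positive
Point 4:
  Lat: 30 + 37/60 + 53.17/3600 = 30.631436
  S → negative
  Lon: 94° + 20/60 + 29/3600 = 94 + 0.333333 + 0.008056 = 94.341389
  E ⇒ keep positive

1. -15.26294, -90.24278
2. 65.77194, 168.86694
3. 69.73186, 34.81286
4. -30.63144, 94.34139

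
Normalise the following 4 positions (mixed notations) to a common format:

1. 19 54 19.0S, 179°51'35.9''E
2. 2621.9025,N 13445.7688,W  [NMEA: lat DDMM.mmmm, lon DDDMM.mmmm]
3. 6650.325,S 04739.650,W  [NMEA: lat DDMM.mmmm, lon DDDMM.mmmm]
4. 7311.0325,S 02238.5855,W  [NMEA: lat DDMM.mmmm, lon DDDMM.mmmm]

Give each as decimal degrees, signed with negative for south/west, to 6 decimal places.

Point 1:
  Lat: 19° + 54/60 + 19/3600 = 19 + 0.900000 + 0.005278 = 19.9052778
  hemisphere S, so the sign is −
  Lon: 51′ + 35.9″ = 51.59833′; 179 + 51.59833/60 = 179.8599722
  E ⇒ keep positive
Point 2:
  Lat: degrees = first 2 digits = 26, minutes = 21.9025; 26 + 21.9025/60 = 26.3650417
  N ⇒ keep positive
  Longitude: degrees = first 3 digits = 134, minutes = 45.7688; 134 + 45.7688/60 = 134.7628133
  W → negative
Point 3:
  Lat: split at 2 digits → 66° and 50.325′; 66 + 50.325/60 = 66.8387500
  S ⇒ negate
  λ: split at 3 digits → 047° and 39.65′; 47 + 39.65/60 = 47.6608333
  hemisphere W, so the sign is −
Point 4:
  Latitude: split at 2 digits → 73° and 11.0325′; 73 + 11.0325/60 = 73.1838750
  S ⇒ negate
  Lon: degrees = first 3 digits = 22, minutes = 38.5855; 22 + 38.5855/60 = 22.6430917
  W ⇒ negate

1. -19.905278, 179.859972
2. 26.365042, -134.762813
3. -66.838750, -47.660833
4. -73.183875, -22.643092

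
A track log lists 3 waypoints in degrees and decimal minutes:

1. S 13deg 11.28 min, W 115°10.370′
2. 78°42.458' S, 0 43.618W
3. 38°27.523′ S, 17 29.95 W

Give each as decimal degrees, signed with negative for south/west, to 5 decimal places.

1. -13.18800, -115.17283
2. -78.70763, -0.72697
3. -38.45872, -17.49917

Point 1:
  φ: 13 + 11.28/60 = 13.188000
  hemisphere S, so the sign is −
  Lon: 115 + 10.37/60 = 115.172833
  W → negative
Point 2:
  Latitude: 42.458′ = 0.707633°; total 78.707633
  S ⇒ negate
  Longitude: 43.618′ = 0.726967°; total 0.726967
  W → negative
Point 3:
  φ: 38 + 27.523/60 = 38.458717
  S ⇒ negate
  Longitude: 17 + 29.95/60 = 17.499167
  W ⇒ negate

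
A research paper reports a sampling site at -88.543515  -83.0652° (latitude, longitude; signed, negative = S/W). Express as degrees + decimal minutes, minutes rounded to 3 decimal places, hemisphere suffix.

Latitude is negative → S; |value| = 88.543515
Latitude: 88° + 0.543515 × 60 = 88° 32.61090′
Longitude is negative → W; |value| = 83.065200
Longitude: 83° + 0.065200 × 60 = 83° 3.91200′

88° 32.611′ S, 83° 3.912′ W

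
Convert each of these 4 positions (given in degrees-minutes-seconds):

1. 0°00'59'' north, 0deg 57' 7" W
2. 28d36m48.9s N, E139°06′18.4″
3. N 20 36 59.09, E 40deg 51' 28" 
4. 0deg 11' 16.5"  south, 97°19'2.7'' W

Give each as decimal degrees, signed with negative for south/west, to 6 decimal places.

Point 1:
  Latitude: 0 + 0/60 + 59/3600 = 0.0163889
  N → positive
  Lon: 0° + 57/60 + 7/3600 = 0 + 0.950000 + 0.001944 = 0.9519444
  W → negative
Point 2:
  φ: 36′ + 48.9″ = 36.81500′; 28 + 36.81500/60 = 28.6135833
  N → positive
  λ: 139° + 6/60 + 18.4/3600 = 139 + 0.100000 + 0.005111 = 139.1051111
  E → positive
Point 3:
  Latitude: 36′ + 59.09″ = 36.98483′; 20 + 36.98483/60 = 20.6164139
  N → positive
  Lon: 51′ + 28″ = 51.46667′; 40 + 51.46667/60 = 40.8577778
  E ⇒ keep positive
Point 4:
  Lat: 0 + 11/60 + 16.5/3600 = 0.1879167
  S ⇒ negate
  λ: 97 + 19/60 + 2.7/3600 = 97.3174167
  hemisphere W, so the sign is −

1. 0.016389, -0.951944
2. 28.613583, 139.105111
3. 20.616414, 40.857778
4. -0.187917, -97.317417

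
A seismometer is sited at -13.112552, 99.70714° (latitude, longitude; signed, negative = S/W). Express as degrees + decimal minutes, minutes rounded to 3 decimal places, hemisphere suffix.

13° 6.753′ S, 99° 42.428′ E

Latitude is negative → S; |value| = 13.112552
Lat: 13° + 0.112552 × 60 = 13° 6.75312′
Longitude: fractional part 0.707140 → 42.42840 minutes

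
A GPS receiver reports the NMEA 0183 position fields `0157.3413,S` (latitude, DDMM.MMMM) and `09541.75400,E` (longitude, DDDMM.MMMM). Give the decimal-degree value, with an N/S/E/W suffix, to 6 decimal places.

1.955688° S, 95.695900° E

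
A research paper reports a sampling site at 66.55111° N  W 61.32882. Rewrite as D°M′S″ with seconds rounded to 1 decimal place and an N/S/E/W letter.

φ: 0.551110 × 60 = 33.06660′ → 33′, remainder × 60 = 3.996″
Longitude: 0.328820° → 19.72920′; 0.72920 × 60 = 43.752″

66°33′4.0″ N, 61°19′43.8″ W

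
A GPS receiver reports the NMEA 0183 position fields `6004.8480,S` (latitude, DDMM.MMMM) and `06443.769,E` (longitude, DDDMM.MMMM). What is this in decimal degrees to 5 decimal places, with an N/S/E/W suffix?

Latitude: split at 2 digits → 60° and 4.848′; 60 + 4.848/60 = 60.080800
Longitude: degrees = first 3 digits = 64, minutes = 43.769; 64 + 43.769/60 = 64.729483

60.08080° S, 64.72948° E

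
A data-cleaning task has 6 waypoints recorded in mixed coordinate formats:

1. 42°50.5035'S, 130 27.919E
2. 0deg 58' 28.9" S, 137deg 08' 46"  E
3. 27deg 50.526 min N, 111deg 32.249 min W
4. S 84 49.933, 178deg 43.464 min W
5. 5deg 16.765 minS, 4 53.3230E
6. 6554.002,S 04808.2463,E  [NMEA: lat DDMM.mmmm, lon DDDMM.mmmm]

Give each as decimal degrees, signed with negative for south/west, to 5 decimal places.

1. -42.84173, 130.46532
2. -0.97469, 137.14611
3. 27.84210, -111.53748
4. -84.83222, -178.72440
5. -5.27942, 4.88872
6. -65.90003, 48.13744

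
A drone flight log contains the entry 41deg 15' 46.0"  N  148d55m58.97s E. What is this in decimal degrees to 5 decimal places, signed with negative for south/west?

Lat: 41° + 15/60 + 46/3600 = 41 + 0.250000 + 0.012778 = 41.262778
N ⇒ keep positive
Longitude: 55′ + 58.97″ = 55.98283′; 148 + 55.98283/60 = 148.933047
E → positive

41.26278, 148.93305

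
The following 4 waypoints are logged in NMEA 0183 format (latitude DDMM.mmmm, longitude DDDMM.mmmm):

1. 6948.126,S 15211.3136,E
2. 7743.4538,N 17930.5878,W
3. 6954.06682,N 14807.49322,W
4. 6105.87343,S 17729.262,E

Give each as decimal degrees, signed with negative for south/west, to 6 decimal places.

1. -69.802100, 152.188560
2. 77.724230, -179.509797
3. 69.901114, -148.124887
4. -61.097891, 177.487700

Point 1:
  φ: split at 2 digits → 69° and 48.126′; 69 + 48.126/60 = 69.8021000
  S → negative
  λ: degrees = first 3 digits = 152, minutes = 11.3136; 152 + 11.3136/60 = 152.1885600
  E → positive
Point 2:
  φ: split at 2 digits → 77° and 43.4538′; 77 + 43.4538/60 = 77.7242300
  N ⇒ keep positive
  Lon: split at 3 digits → 179° and 30.5878′; 179 + 30.5878/60 = 179.5097967
  W ⇒ negate
Point 3:
  Latitude: degrees = first 2 digits = 69, minutes = 54.06682; 69 + 54.06682/60 = 69.9011137
  N → positive
  Lon: split at 3 digits → 148° and 7.49322′; 148 + 7.49322/60 = 148.1248870
  W ⇒ negate
Point 4:
  φ: split at 2 digits → 61° and 5.87343′; 61 + 5.87343/60 = 61.0978905
  S → negative
  Longitude: degrees = first 3 digits = 177, minutes = 29.262; 177 + 29.262/60 = 177.4877000
  E → positive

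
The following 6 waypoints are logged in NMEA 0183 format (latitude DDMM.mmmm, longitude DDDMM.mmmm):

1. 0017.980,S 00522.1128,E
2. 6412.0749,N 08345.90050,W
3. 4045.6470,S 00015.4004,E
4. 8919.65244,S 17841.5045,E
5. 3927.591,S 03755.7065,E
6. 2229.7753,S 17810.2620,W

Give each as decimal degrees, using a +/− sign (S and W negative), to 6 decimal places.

1. -0.299667, 5.368547
2. 64.201248, -83.765008
3. -40.760783, 0.256673
4. -89.327541, 178.691742
5. -39.459850, 37.928442
6. -22.496255, -178.171033

Point 1:
  φ: split at 2 digits → 00° and 17.98′; 0 + 17.98/60 = 0.2996667
  S ⇒ negate
  Longitude: split at 3 digits → 005° and 22.1128′; 5 + 22.1128/60 = 5.3685467
  E → positive
Point 2:
  φ: split at 2 digits → 64° and 12.0749′; 64 + 12.0749/60 = 64.2012483
  N ⇒ keep positive
  λ: split at 3 digits → 083° and 45.9005′; 83 + 45.9005/60 = 83.7650083
  W → negative
Point 3:
  Latitude: split at 2 digits → 40° and 45.647′; 40 + 45.647/60 = 40.7607833
  hemisphere S, so the sign is −
  Lon: degrees = first 3 digits = 0, minutes = 15.4004; 0 + 15.4004/60 = 0.2566733
  E → positive
Point 4:
  φ: degrees = first 2 digits = 89, minutes = 19.65244; 89 + 19.65244/60 = 89.3275407
  S → negative
  Longitude: split at 3 digits → 178° and 41.5045′; 178 + 41.5045/60 = 178.6917417
  E → positive
Point 5:
  Latitude: degrees = first 2 digits = 39, minutes = 27.591; 39 + 27.591/60 = 39.4598500
  hemisphere S, so the sign is −
  Longitude: degrees = first 3 digits = 37, minutes = 55.7065; 37 + 55.7065/60 = 37.9284417
  E ⇒ keep positive
Point 6:
  Lat: degrees = first 2 digits = 22, minutes = 29.7753; 22 + 29.7753/60 = 22.4962550
  S → negative
  λ: split at 3 digits → 178° and 10.262′; 178 + 10.262/60 = 178.1710333
  W → negative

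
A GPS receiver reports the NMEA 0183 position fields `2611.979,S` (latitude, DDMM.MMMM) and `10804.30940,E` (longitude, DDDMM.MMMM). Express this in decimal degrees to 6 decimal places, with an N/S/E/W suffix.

Lat: split at 2 digits → 26° and 11.979′; 26 + 11.979/60 = 26.1996500
Longitude: degrees = first 3 digits = 108, minutes = 4.3094; 108 + 4.3094/60 = 108.0718233

26.199650° S, 108.071823° E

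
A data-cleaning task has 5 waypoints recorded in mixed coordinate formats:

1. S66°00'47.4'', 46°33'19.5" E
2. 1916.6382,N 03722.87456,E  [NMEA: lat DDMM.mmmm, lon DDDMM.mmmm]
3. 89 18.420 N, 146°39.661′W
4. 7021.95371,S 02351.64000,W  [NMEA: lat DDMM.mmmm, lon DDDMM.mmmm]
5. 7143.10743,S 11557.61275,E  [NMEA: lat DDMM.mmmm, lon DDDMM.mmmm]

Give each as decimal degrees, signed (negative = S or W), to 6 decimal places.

Point 1:
  Lat: 66° + 0/60 + 47.4/3600 = 66 + 0.000000 + 0.013167 = 66.0131667
  S → negative
  Lon: 46° + 33/60 + 19.5/3600 = 46 + 0.550000 + 0.005417 = 46.5554167
  E ⇒ keep positive
Point 2:
  Lat: degrees = first 2 digits = 19, minutes = 16.6382; 19 + 16.6382/60 = 19.2773033
  N → positive
  Longitude: degrees = first 3 digits = 37, minutes = 22.87456; 37 + 22.87456/60 = 37.3812427
  E → positive
Point 3:
  φ: 18.42′ = 0.307000°; total 89.3070000
  N → positive
  Longitude: 39.661′ = 0.661017°; total 146.6610167
  hemisphere W, so the sign is −
Point 4:
  Latitude: degrees = first 2 digits = 70, minutes = 21.95371; 70 + 21.95371/60 = 70.3658952
  S → negative
  Longitude: degrees = first 3 digits = 23, minutes = 51.64; 23 + 51.64/60 = 23.8606667
  W ⇒ negate
Point 5:
  Latitude: degrees = first 2 digits = 71, minutes = 43.10743; 71 + 43.10743/60 = 71.7184572
  S → negative
  Longitude: degrees = first 3 digits = 115, minutes = 57.61275; 115 + 57.61275/60 = 115.9602125
  E ⇒ keep positive

1. -66.013167, 46.555417
2. 19.277303, 37.381243
3. 89.307000, -146.661017
4. -70.365895, -23.860667
5. -71.718457, 115.960213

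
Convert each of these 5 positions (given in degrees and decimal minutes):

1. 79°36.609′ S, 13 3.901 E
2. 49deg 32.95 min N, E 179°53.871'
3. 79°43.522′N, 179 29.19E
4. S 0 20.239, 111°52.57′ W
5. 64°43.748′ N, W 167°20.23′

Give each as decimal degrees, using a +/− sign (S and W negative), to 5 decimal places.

Point 1:
  Latitude: 79 + 36.609/60 = 79.610150
  S ⇒ negate
  Longitude: 13 + 3.901/60 = 13.065017
  E → positive
Point 2:
  Latitude: 32.95′ = 0.549167°; total 49.549167
  N ⇒ keep positive
  Lon: 53.871′ = 0.897850°; total 179.897850
  E → positive
Point 3:
  Latitude: 43.522′ = 0.725367°; total 79.725367
  N → positive
  Longitude: 179 + 29.19/60 = 179.486500
  E ⇒ keep positive
Point 4:
  Latitude: 20.239′ = 0.337317°; total 0.337317
  S → negative
  Lon: 111 + 52.57/60 = 111.876167
  W ⇒ negate
Point 5:
  Latitude: 64 + 43.748/60 = 64.729133
  N → positive
  Longitude: 167 + 20.23/60 = 167.337167
  W → negative

1. -79.61015, 13.06502
2. 49.54917, 179.89785
3. 79.72537, 179.48650
4. -0.33732, -111.87617
5. 64.72913, -167.33717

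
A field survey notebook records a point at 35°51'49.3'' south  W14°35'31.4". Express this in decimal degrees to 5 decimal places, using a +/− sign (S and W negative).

φ: 35 + 51/60 + 49.3/3600 = 35.863694
S → negative
Longitude: 14 + 35/60 + 31.4/3600 = 14.592056
hemisphere W, so the sign is −

-35.86369, -14.59206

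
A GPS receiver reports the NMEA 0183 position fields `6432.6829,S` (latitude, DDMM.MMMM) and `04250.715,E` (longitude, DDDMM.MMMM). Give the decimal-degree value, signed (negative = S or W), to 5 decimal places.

Lat: split at 2 digits → 64° and 32.6829′; 64 + 32.6829/60 = 64.544715
S ⇒ negate
λ: degrees = first 3 digits = 42, minutes = 50.715; 42 + 50.715/60 = 42.845250
E ⇒ keep positive

-64.54472, 42.84525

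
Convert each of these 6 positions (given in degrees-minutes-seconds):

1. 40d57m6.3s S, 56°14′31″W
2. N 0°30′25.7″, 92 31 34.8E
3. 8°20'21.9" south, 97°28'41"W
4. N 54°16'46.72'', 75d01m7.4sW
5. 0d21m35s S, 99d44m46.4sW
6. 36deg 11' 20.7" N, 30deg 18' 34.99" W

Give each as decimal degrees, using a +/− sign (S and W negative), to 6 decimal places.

1. -40.951750, -56.241944
2. 0.507139, 92.526333
3. -8.339417, -97.478056
4. 54.279644, -75.018722
5. -0.359722, -99.746222
6. 36.189083, -30.309719

Point 1:
  φ: 40 + 57/60 + 6.3/3600 = 40.9517500
  hemisphere S, so the sign is −
  λ: 56 + 14/60 + 31/3600 = 56.2419444
  W → negative
Point 2:
  φ: 0° + 30/60 + 25.7/3600 = 0 + 0.500000 + 0.007139 = 0.5071389
  N → positive
  λ: 92 + 31/60 + 34.8/3600 = 92.5263333
  E → positive
Point 3:
  Lat: 8 + 20/60 + 21.9/3600 = 8.3394167
  S → negative
  λ: 28′ + 41″ = 28.68333′; 97 + 28.68333/60 = 97.4780556
  W ⇒ negate
Point 4:
  Latitude: 16′ + 46.72″ = 16.77867′; 54 + 16.77867/60 = 54.2796444
  N → positive
  Lon: 1′ + 7.4″ = 1.12333′; 75 + 1.12333/60 = 75.0187222
  hemisphere W, so the sign is −
Point 5:
  Lat: 0 + 21/60 + 35/3600 = 0.3597222
  S ⇒ negate
  λ: 99 + 44/60 + 46.4/3600 = 99.7462222
  W ⇒ negate
Point 6:
  φ: 36 + 11/60 + 20.7/3600 = 36.1890833
  N ⇒ keep positive
  Lon: 30° + 18/60 + 34.99/3600 = 30 + 0.300000 + 0.009719 = 30.3097194
  hemisphere W, so the sign is −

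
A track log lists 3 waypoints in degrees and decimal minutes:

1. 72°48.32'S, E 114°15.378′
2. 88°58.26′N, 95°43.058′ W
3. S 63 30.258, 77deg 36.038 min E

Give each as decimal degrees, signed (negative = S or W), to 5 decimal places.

1. -72.80533, 114.25630
2. 88.97100, -95.71763
3. -63.50430, 77.60063

Point 1:
  Latitude: 72 + 48.32/60 = 72.805333
  S ⇒ negate
  Lon: 114 + 15.378/60 = 114.256300
  E → positive
Point 2:
  Latitude: 88 + 58.26/60 = 88.971000
  N ⇒ keep positive
  Lon: 43.058′ = 0.717633°; total 95.717633
  W → negative
Point 3:
  Latitude: 63 + 30.258/60 = 63.504300
  S → negative
  Longitude: 77 + 36.038/60 = 77.600633
  E ⇒ keep positive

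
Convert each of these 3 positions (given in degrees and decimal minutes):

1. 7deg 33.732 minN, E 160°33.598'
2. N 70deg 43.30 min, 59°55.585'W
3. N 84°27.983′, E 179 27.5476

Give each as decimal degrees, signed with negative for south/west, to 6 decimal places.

1. 7.562200, 160.559967
2. 70.721667, -59.926417
3. 84.466383, 179.459127

Point 1:
  φ: 33.732′ = 0.562200°; total 7.5622000
  N ⇒ keep positive
  Lon: 160 + 33.598/60 = 160.5599667
  E ⇒ keep positive
Point 2:
  Lat: 43.3′ = 0.721667°; total 70.7216667
  N ⇒ keep positive
  Lon: 55.585′ = 0.926417°; total 59.9264167
  W ⇒ negate
Point 3:
  Latitude: 27.983′ = 0.466383°; total 84.4663833
  N ⇒ keep positive
  Longitude: 27.5476′ = 0.459127°; total 179.4591267
  E ⇒ keep positive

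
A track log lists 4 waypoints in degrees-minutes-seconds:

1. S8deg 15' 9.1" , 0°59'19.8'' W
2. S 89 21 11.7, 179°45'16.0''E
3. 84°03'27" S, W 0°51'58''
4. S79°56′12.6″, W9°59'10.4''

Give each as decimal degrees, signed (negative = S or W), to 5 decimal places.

1. -8.25253, -0.98883
2. -89.35325, 179.75444
3. -84.05750, -0.86611
4. -79.93683, -9.98622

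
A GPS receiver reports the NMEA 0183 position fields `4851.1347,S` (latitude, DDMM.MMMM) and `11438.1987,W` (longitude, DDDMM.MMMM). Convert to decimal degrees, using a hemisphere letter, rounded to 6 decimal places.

Latitude: split at 2 digits → 48° and 51.1347′; 48 + 51.1347/60 = 48.8522450
Lon: degrees = first 3 digits = 114, minutes = 38.1987; 114 + 38.1987/60 = 114.6366450

48.852245° S, 114.636645° W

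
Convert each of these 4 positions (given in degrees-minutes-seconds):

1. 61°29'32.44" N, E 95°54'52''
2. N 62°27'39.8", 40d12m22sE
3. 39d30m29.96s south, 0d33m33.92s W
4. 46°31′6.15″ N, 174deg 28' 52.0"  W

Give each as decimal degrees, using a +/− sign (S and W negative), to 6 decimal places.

1. 61.492344, 95.914444
2. 62.461056, 40.206111
3. -39.508322, -0.559422
4. 46.518375, -174.481111

Point 1:
  Latitude: 61 + 29/60 + 32.44/3600 = 61.4923444
  N ⇒ keep positive
  Longitude: 54′ + 52″ = 54.86667′; 95 + 54.86667/60 = 95.9144444
  E ⇒ keep positive
Point 2:
  Lat: 62° + 27/60 + 39.8/3600 = 62 + 0.450000 + 0.011056 = 62.4610556
  N ⇒ keep positive
  λ: 40 + 12/60 + 22/3600 = 40.2061111
  E ⇒ keep positive
Point 3:
  Lat: 39 + 30/60 + 29.96/3600 = 39.5083222
  S → negative
  λ: 33′ + 33.92″ = 33.56533′; 0 + 33.56533/60 = 0.5594222
  hemisphere W, so the sign is −
Point 4:
  Latitude: 46° + 31/60 + 6.15/3600 = 46 + 0.516667 + 0.001708 = 46.5183750
  N → positive
  Lon: 174 + 28/60 + 52/3600 = 174.4811111
  W → negative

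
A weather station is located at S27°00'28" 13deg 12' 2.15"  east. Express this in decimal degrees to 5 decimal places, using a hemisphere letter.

27.00778° S, 13.20060° E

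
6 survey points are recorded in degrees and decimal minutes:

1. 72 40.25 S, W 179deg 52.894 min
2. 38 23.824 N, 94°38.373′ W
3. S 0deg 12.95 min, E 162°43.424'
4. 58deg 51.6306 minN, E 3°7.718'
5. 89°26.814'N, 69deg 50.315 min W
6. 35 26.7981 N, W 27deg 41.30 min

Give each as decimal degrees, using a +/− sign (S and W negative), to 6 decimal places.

1. -72.670833, -179.881567
2. 38.397067, -94.639550
3. -0.215833, 162.723733
4. 58.860510, 3.128633
5. 89.446900, -69.838583
6. 35.446635, -27.688333

Point 1:
  Latitude: 40.25′ = 0.670833°; total 72.6708333
  hemisphere S, so the sign is −
  Lon: 52.894′ = 0.881567°; total 179.8815667
  W → negative
Point 2:
  Lat: 38 + 23.824/60 = 38.3970667
  N ⇒ keep positive
  Lon: 38.373′ = 0.639550°; total 94.6395500
  W ⇒ negate
Point 3:
  Lat: 0 + 12.95/60 = 0.2158333
  S ⇒ negate
  Lon: 162 + 43.424/60 = 162.7237333
  E → positive
Point 4:
  Latitude: 51.6306′ = 0.860510°; total 58.8605100
  N → positive
  Lon: 7.718′ = 0.128633°; total 3.1286333
  E → positive
Point 5:
  Lat: 26.814′ = 0.446900°; total 89.4469000
  N ⇒ keep positive
  λ: 69 + 50.315/60 = 69.8385833
  hemisphere W, so the sign is −
Point 6:
  Lat: 26.7981′ = 0.446635°; total 35.4466350
  N → positive
  Longitude: 27 + 41.3/60 = 27.6883333
  W ⇒ negate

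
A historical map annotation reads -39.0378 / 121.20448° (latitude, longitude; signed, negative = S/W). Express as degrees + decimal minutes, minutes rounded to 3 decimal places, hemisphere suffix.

39° 2.268′ S, 121° 12.269′ E

Latitude is negative → S; |value| = 39.037800
Lat: fractional part 0.037800 → 2.26800 minutes
Longitude: 121° + 0.204480 × 60 = 121° 12.26880′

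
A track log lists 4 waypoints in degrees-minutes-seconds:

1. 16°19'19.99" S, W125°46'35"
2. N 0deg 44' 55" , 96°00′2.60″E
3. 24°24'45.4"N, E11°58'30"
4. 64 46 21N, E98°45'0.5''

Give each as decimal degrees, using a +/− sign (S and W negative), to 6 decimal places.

1. -16.322219, -125.776389
2. 0.748611, 96.000722
3. 24.412611, 11.975000
4. 64.772500, 98.750139

Point 1:
  Lat: 19′ + 19.99″ = 19.33317′; 16 + 19.33317/60 = 16.3222194
  S ⇒ negate
  Longitude: 125° + 46/60 + 35/3600 = 125 + 0.766667 + 0.009722 = 125.7763889
  W → negative
Point 2:
  Lat: 44′ + 55″ = 44.91667′; 0 + 44.91667/60 = 0.7486111
  N ⇒ keep positive
  λ: 96 + 0/60 + 2.6/3600 = 96.0007222
  E → positive
Point 3:
  Latitude: 24 + 24/60 + 45.4/3600 = 24.4126111
  N → positive
  Longitude: 11 + 58/60 + 30/3600 = 11.9750000
  E → positive
Point 4:
  Latitude: 64 + 46/60 + 21/3600 = 64.7725000
  N → positive
  λ: 98 + 45/60 + 0.5/3600 = 98.7501389
  E → positive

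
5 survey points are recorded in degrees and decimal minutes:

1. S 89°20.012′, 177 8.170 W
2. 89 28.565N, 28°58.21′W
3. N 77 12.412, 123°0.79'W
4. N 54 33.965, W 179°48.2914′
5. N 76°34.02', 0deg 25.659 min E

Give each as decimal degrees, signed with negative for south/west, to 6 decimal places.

Point 1:
  Lat: 20.012′ = 0.333533°; total 89.3335333
  hemisphere S, so the sign is −
  Longitude: 177 + 8.17/60 = 177.1361667
  hemisphere W, so the sign is −
Point 2:
  Lat: 89 + 28.565/60 = 89.4760833
  N → positive
  λ: 58.21′ = 0.970167°; total 28.9701667
  W → negative
Point 3:
  Latitude: 12.412′ = 0.206867°; total 77.2068667
  N ⇒ keep positive
  λ: 0.79′ = 0.013167°; total 123.0131667
  W → negative
Point 4:
  Lat: 54 + 33.965/60 = 54.5660833
  N ⇒ keep positive
  Longitude: 48.2914′ = 0.804857°; total 179.8048567
  hemisphere W, so the sign is −
Point 5:
  Lat: 34.02′ = 0.567000°; total 76.5670000
  N ⇒ keep positive
  λ: 25.659′ = 0.427650°; total 0.4276500
  E ⇒ keep positive

1. -89.333533, -177.136167
2. 89.476083, -28.970167
3. 77.206867, -123.013167
4. 54.566083, -179.804857
5. 76.567000, 0.427650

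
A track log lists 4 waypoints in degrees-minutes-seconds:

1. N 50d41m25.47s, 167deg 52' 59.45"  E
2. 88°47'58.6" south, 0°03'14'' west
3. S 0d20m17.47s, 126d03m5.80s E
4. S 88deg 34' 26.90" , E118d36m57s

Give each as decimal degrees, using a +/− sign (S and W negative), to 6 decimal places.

1. 50.690408, 167.883181
2. -88.799611, -0.053889
3. -0.338186, 126.051611
4. -88.574139, 118.615833

Point 1:
  Lat: 50 + 41/60 + 25.47/3600 = 50.6904083
  N ⇒ keep positive
  Longitude: 167 + 52/60 + 59.45/3600 = 167.8831806
  E → positive
Point 2:
  φ: 88 + 47/60 + 58.6/3600 = 88.7996111
  hemisphere S, so the sign is −
  Lon: 0° + 3/60 + 14/3600 = 0 + 0.050000 + 0.003889 = 0.0538889
  W → negative
Point 3:
  Latitude: 20′ + 17.47″ = 20.29117′; 0 + 20.29117/60 = 0.3381861
  S → negative
  λ: 126° + 3/60 + 5.8/3600 = 126 + 0.050000 + 0.001611 = 126.0516111
  E ⇒ keep positive
Point 4:
  Lat: 34′ + 26.9″ = 34.44833′; 88 + 34.44833/60 = 88.5741389
  S → negative
  Lon: 118° + 36/60 + 57/3600 = 118 + 0.600000 + 0.015833 = 118.6158333
  E ⇒ keep positive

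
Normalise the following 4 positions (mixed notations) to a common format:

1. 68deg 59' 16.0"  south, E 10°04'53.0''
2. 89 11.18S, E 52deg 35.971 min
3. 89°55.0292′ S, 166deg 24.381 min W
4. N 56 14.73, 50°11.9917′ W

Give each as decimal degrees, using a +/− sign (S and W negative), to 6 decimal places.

1. -68.987778, 10.081389
2. -89.186333, 52.599517
3. -89.917153, -166.406350
4. 56.245500, -50.199862

Point 1:
  φ: 68° + 59/60 + 16/3600 = 68 + 0.983333 + 0.004444 = 68.9877778
  S ⇒ negate
  λ: 10° + 4/60 + 53/3600 = 10 + 0.066667 + 0.014722 = 10.0813889
  E ⇒ keep positive
Point 2:
  Lat: 89 + 11.18/60 = 89.1863333
  hemisphere S, so the sign is −
  Longitude: 52 + 35.971/60 = 52.5995167
  E → positive
Point 3:
  Latitude: 89 + 55.0292/60 = 89.9171533
  S → negative
  Lon: 166 + 24.381/60 = 166.4063500
  hemisphere W, so the sign is −
Point 4:
  φ: 56 + 14.73/60 = 56.2455000
  N → positive
  Lon: 11.9917′ = 0.199862°; total 50.1998617
  W ⇒ negate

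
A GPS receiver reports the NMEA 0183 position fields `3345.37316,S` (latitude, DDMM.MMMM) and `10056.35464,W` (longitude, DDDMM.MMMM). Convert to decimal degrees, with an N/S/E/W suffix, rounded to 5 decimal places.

33.75622° S, 100.93924° W

φ: degrees = first 2 digits = 33, minutes = 45.37316; 33 + 45.37316/60 = 33.756219
λ: split at 3 digits → 100° and 56.35464′; 100 + 56.35464/60 = 100.939244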